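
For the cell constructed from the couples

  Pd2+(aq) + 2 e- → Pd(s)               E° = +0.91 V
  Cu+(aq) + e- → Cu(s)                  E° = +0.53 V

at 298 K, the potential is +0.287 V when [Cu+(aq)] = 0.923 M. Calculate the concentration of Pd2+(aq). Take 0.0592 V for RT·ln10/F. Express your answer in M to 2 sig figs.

0.00061 M

With Pd²⁺/Pd at the cathode and Cu⁺/Cu at the anode, E°cell = +0.91 − (+0.53) = +0.38 V (n = 2).
Rearranging E = E° − (0.0592/n)·log Q gives log Q = 2(+0.38 − (+0.287))/0.0592 = 3.142.
For Pd2+(aq) + 2 Cu(s) → Pd(s) + 2 Cu+(aq), the reaction quotient is Q = [Cu+(aq)]^2 / [Pd2+(aq)].
Solving for the unknown gives log [Pd2+(aq)] = −3.212, so [Pd2+(aq)] ≈ 0.00061 M.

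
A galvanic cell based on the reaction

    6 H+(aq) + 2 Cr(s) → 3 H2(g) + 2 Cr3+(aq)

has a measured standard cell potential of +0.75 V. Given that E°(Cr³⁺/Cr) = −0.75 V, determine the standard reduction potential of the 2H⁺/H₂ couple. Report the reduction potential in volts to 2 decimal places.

In the reaction as written the 2H⁺/H₂ couple is reduced (cathode) and Cr³⁺/Cr is oxidized (anode), so E°cell = E°(2H⁺/H₂) − E°(Cr³⁺/Cr).
E°(2H⁺/H₂) = E°cell + E°(anode) = +0.75 + (−0.75) = +0.00 V.

+0.00 V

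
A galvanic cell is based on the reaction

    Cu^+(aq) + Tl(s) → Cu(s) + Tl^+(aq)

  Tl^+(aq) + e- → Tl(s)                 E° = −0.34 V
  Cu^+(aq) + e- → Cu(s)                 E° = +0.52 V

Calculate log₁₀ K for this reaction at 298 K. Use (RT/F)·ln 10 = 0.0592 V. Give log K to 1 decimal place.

The Cu⁺/Cu couple is reduced (cathode); E°cell = +0.52 − (−0.34) = +0.86 V with n = 1.
At equilibrium E = 0, so log K = nE°cell / 0.0592 = (1)(+0.86) / 0.0592 = 14.5.

log K = 14.5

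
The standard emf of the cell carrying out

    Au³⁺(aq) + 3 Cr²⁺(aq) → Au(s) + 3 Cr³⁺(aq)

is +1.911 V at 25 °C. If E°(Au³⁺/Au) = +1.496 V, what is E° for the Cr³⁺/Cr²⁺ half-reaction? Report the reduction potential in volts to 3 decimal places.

−0.415 V

In the reaction as written the Au³⁺/Au couple is reduced (cathode) and Cr³⁺/Cr²⁺ is oxidized (anode), so E°cell = E°(Au³⁺/Au) − E°(Cr³⁺/Cr²⁺).
E°(Cr³⁺/Cr²⁺) = E°(cathode) − E°cell = +1.496 − (+1.911) = −0.415 V.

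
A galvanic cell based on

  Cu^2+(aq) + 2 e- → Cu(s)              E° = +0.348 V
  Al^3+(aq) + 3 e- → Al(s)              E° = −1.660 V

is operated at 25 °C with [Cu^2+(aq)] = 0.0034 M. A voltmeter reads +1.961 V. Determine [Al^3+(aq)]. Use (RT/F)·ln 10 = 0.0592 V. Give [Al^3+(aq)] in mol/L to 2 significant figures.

With Cu²⁺/Cu at the cathode and Al³⁺/Al at the anode, E°cell = +0.348 − (−1.660) = +2.008 V (n = 6).
Since E = E° − (0.0592/n)·log Q, log Q = n(E° − E)/0.0592 = 4.764.
The balanced reaction is 3 Cu^2+(aq) + 2 Al(s) → 3 Cu(s) + 2 Al^3+(aq), so Q = [Al^3+(aq)]^2 / [Cu^2+(aq)]^3.
Substituting the known concentrations and solving, log [Al^3+(aq)] = −1.321 and [Al^3+(aq)] = 0.048 M.

0.048 M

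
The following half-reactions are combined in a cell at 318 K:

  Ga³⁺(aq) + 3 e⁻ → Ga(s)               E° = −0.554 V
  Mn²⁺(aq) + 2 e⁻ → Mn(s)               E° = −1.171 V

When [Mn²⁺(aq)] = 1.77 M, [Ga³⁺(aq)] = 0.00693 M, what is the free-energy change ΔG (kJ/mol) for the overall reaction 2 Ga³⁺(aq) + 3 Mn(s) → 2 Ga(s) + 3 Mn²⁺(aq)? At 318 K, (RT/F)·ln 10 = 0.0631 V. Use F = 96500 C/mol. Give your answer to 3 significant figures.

−326 kJ/mol

E°cell = −0.554 − (−1.171) = +0.617 V; the balanced reaction transfers n = 6 electrons.
The reaction quotient is [Mn²⁺(aq)]^3 / [Ga³⁺(aq)]^2 = 1.15×10^5; by Nernst, E = +0.617 − (0.0631/6)(5.062) = +0.5638 V.
Then ΔG = −nFE = −6 × 96500 × +0.5638 J/mol = −326 kJ/mol.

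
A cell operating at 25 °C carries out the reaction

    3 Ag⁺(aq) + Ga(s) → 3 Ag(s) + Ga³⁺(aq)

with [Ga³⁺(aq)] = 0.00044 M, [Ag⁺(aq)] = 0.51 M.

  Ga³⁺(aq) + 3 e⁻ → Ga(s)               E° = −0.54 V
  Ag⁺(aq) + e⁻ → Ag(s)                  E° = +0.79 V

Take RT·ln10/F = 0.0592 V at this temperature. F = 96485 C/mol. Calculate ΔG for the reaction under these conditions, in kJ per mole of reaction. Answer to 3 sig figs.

E°cell = +0.79 − (−0.54) = +1.33 V; the balanced reaction transfers n = 3 electrons.
Q = [Ga³⁺(aq)] / [Ag⁺(aq)]^3 = 0.00332, so log Q = −2.479 and E = +1.33 − (0.0592/3)(−2.479) = +1.3789 V.
Finally ΔG = −nFE = −(3)(96485 C/mol)(+1.3789 V) = −399 kJ/mol.

−399 kJ/mol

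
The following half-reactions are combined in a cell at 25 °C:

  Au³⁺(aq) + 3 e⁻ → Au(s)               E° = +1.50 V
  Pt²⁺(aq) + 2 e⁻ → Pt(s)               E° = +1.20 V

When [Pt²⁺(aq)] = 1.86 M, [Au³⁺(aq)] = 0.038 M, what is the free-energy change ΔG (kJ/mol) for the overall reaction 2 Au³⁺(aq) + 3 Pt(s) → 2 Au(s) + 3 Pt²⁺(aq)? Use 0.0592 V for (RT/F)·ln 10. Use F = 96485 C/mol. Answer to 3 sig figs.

E°cell = +1.50 − (+1.20) = +0.30 V; the balanced reaction transfers n = 6 electrons.
The reaction quotient is [Pt²⁺(aq)]^3 / [Au³⁺(aq)]^2 = 4.46×10^3; by Nernst, E = +0.30 − (0.0592/6)(3.649) = +0.2640 V.
Finally ΔG = −nFE = −(6)(96485 C/mol)(+0.2640 V) = −153 kJ/mol.

−153 kJ/mol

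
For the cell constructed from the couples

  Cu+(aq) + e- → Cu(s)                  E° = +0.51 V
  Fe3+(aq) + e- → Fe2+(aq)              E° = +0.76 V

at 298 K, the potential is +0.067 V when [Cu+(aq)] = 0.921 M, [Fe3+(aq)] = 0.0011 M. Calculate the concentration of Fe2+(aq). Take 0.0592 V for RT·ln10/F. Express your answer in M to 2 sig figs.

1.5 M

Fe³⁺/Fe²⁺ is the cathode (higher E°); E°cell = +0.76 − (+0.51) = +0.25 V with n = 1.
Since E = E° − (0.0592/n)·log Q, log Q = n(E° − E)/0.0592 = 3.091.
For Fe3+(aq) + Cu(s) → Fe2+(aq) + Cu+(aq), the reaction quotient is Q = ([Fe2+(aq)]·[Cu+(aq)]) / [Fe3+(aq)].
Solving for the unknown gives log [Fe2+(aq)] = 0.168, so [Fe2+(aq)] ≈ 1.5 M.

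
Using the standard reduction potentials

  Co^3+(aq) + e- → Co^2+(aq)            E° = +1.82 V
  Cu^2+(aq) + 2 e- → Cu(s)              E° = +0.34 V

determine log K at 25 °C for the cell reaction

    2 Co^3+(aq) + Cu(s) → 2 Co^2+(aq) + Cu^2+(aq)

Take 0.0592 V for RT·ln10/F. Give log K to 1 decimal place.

log K = 50.0

The Co³⁺/Co²⁺ couple is reduced (cathode); E°cell = +1.82 − (+0.34) = +1.48 V with n = 2.
At equilibrium E = 0, so log K = nE°cell / 0.0592 = (2)(+1.48) / 0.0592 = 50.0.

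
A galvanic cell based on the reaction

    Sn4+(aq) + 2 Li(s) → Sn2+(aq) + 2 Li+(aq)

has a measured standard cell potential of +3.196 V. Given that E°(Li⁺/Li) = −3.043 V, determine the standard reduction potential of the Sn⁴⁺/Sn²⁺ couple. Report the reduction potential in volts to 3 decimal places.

+0.153 V

In the reaction as written the Sn⁴⁺/Sn²⁺ couple is reduced (cathode) and Li⁺/Li is oxidized (anode), so E°cell = E°(Sn⁴⁺/Sn²⁺) − E°(Li⁺/Li).
E°(Sn⁴⁺/Sn²⁺) = E°cell + E°(anode) = +3.196 + (−3.043) = +0.153 V.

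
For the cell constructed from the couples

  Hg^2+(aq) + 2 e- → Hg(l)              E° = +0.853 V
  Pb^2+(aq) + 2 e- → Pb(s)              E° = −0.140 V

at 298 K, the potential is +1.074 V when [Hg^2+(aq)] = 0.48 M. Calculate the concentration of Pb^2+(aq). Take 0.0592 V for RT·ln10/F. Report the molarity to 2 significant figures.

Hg²⁺/Hg is the cathode (higher E°); E°cell = +0.853 − (−0.140) = +0.993 V with n = 2.
Since E = E° − (0.0592/n)·log Q, log Q = n(E° − E)/0.0592 = −2.736.
The balanced reaction is Hg^2+(aq) + Pb(s) → Hg(l) + Pb^2+(aq), so Q = [Pb^2+(aq)] / [Hg^2+(aq)].
Substituting the known concentrations and solving, log [Pb^2+(aq)] = −3.055 and [Pb^2+(aq)] = 0.00088 M.

0.00088 M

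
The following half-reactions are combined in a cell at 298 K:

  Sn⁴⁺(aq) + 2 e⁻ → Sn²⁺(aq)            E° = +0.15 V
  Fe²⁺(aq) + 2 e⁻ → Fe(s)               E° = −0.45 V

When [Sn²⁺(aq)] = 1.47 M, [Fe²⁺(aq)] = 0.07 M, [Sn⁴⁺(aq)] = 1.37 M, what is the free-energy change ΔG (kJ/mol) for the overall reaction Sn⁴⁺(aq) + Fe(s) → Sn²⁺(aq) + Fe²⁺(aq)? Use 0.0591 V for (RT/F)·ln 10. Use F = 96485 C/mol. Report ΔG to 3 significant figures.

The standard cell potential is +0.15 − (−0.45) = +0.60 V, with n = 2 electrons in the balanced equation.
The reaction quotient is ([Sn²⁺(aq)]·[Fe²⁺(aq)]) / [Sn⁴⁺(aq)] = 0.0751; by Nernst, E = +0.60 − (0.0591/2)(−1.124) = +0.6332 V.
ΔG = −nFE = −(2)(96485)(+0.6332) J/mol = −122 kJ/mol.

−122 kJ/mol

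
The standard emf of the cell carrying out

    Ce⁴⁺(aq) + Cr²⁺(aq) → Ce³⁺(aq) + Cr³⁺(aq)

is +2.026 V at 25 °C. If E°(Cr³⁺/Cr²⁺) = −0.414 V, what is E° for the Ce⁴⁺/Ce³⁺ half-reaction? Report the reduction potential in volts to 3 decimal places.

In the reaction as written the Ce⁴⁺/Ce³⁺ couple is reduced (cathode) and Cr³⁺/Cr²⁺ is oxidized (anode), so E°cell = E°(Ce⁴⁺/Ce³⁺) − E°(Cr³⁺/Cr²⁺).
E°(Ce⁴⁺/Ce³⁺) = E°cell + E°(anode) = +2.026 + (−0.414) = +1.612 V.

+1.612 V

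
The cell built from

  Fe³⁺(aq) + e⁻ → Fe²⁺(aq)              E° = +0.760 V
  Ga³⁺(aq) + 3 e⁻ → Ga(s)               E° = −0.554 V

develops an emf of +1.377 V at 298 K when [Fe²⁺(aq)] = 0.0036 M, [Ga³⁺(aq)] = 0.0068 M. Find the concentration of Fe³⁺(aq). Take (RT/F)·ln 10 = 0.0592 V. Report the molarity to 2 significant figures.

0.0079 M

With Fe³⁺/Fe²⁺ at the cathode and Ga³⁺/Ga at the anode, E°cell = +0.760 − (−0.554) = +1.314 V (n = 3).
From the Nernst equation, log Q = n(E° − E)/0.0592 = 3·(+1.314 − (+1.377))/0.0592 = −3.193.
The balanced reaction is 3 Fe³⁺(aq) + Ga(s) → 3 Fe²⁺(aq) + Ga³⁺(aq), so Q = ([Fe²⁺(aq)]^3·[Ga³⁺(aq)]) / [Fe³⁺(aq)]^3.
Isolating [Fe³⁺(aq)] in Q = 10^{−3.193} yields log [Fe³⁺(aq)] = −2.102, i.e. 0.0079 M.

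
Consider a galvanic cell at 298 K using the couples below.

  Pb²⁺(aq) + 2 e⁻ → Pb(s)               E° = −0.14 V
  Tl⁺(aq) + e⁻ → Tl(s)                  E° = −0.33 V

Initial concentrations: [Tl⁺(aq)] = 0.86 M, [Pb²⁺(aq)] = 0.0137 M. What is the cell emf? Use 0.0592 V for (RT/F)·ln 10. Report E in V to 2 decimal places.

The Pb²⁺/Pb couple has the more positive E°, so it is the cathode; Tl⁺/Tl is the anode.
The standard potential is −0.14 − (−0.33) = +0.19 V and the balanced reaction transfers n = 2 electrons.
The balanced reaction is Pb²⁺(aq) + 2 Tl(s) → Pb(s) + 2 Tl⁺(aq), so Q = [Tl⁺(aq)]^2 / [Pb²⁺(aq)] = 54 and log Q = 1.732.
Applying E = E° − (RT ln10/nF)·log Q gives +0.19 − (0.0592/2)(1.732) = +0.14 V.

+0.14 V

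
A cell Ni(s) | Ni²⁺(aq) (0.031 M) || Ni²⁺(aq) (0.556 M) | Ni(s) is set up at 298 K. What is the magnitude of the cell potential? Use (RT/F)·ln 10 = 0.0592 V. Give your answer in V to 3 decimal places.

0.037 V

For a concentration cell E°cell = 0, since both electrodes use the same couple.
The compartment with the higher Ni²⁺(aq) concentration (0.556 M) acts as the cathode; ions are reduced there and produced at the dilute (0.031 M) anode.
With n = 2, Ecell = −(0.0592/2)·log([dilute]/[conc]) = −(0.0592/2)·log(0.031/0.556) = +0.037 V.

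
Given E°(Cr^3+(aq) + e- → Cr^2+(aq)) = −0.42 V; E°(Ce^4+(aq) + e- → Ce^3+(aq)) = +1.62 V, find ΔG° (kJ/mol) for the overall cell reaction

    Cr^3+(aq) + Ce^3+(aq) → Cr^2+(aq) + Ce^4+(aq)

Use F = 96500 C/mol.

In the reaction as written Cr^3+(aq) is reduced, so the Cr³⁺/Cr²⁺ couple is the cathode and Ce⁴⁺/Ce³⁺ is the anode.
E°cell = −0.42 − (+1.62) = −2.04 V; balancing electrons gives n = 1.
ΔG° = −nFE°cell = −(1)(96500)(−2.04) J/mol = +197 kJ/mol.

+197 kJ/mol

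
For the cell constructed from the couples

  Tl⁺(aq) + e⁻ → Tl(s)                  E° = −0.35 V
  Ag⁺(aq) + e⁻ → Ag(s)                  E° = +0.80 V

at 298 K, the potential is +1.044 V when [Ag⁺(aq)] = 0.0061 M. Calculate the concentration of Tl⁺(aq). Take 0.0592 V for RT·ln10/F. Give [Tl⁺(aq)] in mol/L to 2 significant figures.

Ag⁺/Ag is the cathode (higher E°); E°cell = +0.80 − (−0.35) = +1.15 V with n = 1.
Rearranging E = E° − (0.0592/n)·log Q gives log Q = 1(+1.15 − (+1.044))/0.0592 = 1.791.
Balancing electrons gives Ag⁺(aq) + Tl(s) → Ag(s) + Tl⁺(aq); thus Q = [Tl⁺(aq)] / [Ag⁺(aq)].
Solving for the unknown gives log [Tl⁺(aq)] = −0.424, so [Tl⁺(aq)] ≈ 0.38 M.

0.38 M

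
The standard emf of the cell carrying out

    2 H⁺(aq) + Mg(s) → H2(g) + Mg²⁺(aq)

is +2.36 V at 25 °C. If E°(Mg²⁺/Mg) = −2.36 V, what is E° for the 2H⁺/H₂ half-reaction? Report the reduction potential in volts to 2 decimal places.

In the reaction as written the 2H⁺/H₂ couple is reduced (cathode) and Mg²⁺/Mg is oxidized (anode), so E°cell = E°(2H⁺/H₂) − E°(Mg²⁺/Mg).
E°(2H⁺/H₂) = E°cell + E°(anode) = +2.36 + (−2.36) = +0.00 V.

+0.00 V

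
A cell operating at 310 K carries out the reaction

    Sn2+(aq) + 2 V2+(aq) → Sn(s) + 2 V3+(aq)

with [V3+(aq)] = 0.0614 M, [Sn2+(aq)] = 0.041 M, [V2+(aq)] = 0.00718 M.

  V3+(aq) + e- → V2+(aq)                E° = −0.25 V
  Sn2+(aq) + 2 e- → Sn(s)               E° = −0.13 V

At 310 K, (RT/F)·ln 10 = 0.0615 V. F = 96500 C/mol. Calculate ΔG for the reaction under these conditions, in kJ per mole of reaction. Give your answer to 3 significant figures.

−3.86 kJ/mol

With Sn²⁺/Sn reduced at the cathode, E°cell = −0.13 − (−0.25) = +0.12 V and n = 2.
Here Q = [V3+(aq)]^2 / ([Sn2+(aq)]·[V2+(aq)]^2) = 1.78×10^3 (log Q = 3.251), giving E = +0.12 − (0.0615/2)·(3.251) = +0.0200 V.
ΔG = −nFE = −(2)(96500)(+0.0200) J/mol = −3.86 kJ/mol.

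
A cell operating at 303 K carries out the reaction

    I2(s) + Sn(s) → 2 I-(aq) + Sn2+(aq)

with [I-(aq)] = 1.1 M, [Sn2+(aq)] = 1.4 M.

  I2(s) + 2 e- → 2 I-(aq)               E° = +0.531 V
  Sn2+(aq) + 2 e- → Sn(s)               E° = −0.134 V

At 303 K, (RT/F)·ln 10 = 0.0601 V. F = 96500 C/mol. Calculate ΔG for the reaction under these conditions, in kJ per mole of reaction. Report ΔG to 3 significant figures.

E°cell = +0.531 − (−0.134) = +0.665 V; the balanced reaction transfers n = 2 electrons.
Here Q = [I-(aq)]^2·[Sn2+(aq)] = 1.69 (log Q = 0.229), giving E = +0.665 − (0.0601/2)·(0.229) = +0.6581 V.
ΔG = −nFE = −(2)(96500)(+0.6581) J/mol = −127 kJ/mol.

−127 kJ/mol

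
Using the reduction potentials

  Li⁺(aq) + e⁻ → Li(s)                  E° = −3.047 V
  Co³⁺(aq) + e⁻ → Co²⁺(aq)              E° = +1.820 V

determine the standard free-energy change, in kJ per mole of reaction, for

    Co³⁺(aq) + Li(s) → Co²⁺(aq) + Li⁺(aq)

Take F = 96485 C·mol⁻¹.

−470 kJ/mol

In the reaction as written Co³⁺(aq) is reduced, so the Co³⁺/Co²⁺ couple is the cathode and Li⁺/Li is the anode.
E°cell = +1.820 − (−3.047) = +4.867 V; balancing electrons gives n = 1.
ΔG° = −nFE°cell = −(1)(96485)(+4.867) J/mol = −470 kJ/mol.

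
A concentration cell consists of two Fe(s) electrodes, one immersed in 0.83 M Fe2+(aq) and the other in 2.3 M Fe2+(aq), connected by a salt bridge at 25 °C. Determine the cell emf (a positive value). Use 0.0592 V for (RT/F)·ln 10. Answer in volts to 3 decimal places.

For a concentration cell E°cell = 0, since both electrodes use the same couple.
The compartment with the higher Fe2+(aq) concentration (2.3 M) acts as the cathode; ions are reduced there and produced at the dilute (0.83 M) anode.
With n = 2, Ecell = −(0.0592/2)·log([dilute]/[conc]) = −(0.0592/2)·log(0.83/2.3) = +0.013 V.

0.013 V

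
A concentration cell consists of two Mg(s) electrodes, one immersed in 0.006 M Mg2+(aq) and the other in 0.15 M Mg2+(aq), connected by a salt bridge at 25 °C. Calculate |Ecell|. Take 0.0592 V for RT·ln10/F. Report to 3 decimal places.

For a concentration cell E°cell = 0, since both electrodes use the same couple.
The compartment with the higher Mg2+(aq) concentration (0.15 M) acts as the cathode; ions are reduced there and produced at the dilute (0.006 M) anode.
With n = 2, Ecell = −(0.0592/2)·log([dilute]/[conc]) = −(0.0592/2)·log(0.006/0.15) = +0.041 V.

0.041 V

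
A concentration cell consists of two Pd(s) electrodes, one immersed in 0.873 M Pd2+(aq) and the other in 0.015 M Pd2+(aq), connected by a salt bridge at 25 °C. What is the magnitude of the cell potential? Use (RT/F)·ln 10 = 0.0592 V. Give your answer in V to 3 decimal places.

For a concentration cell E°cell = 0, since both electrodes use the same couple.
The compartment with the higher Pd2+(aq) concentration (0.873 M) acts as the cathode; ions are reduced there and produced at the dilute (0.015 M) anode.
With n = 2, Ecell = −(0.0592/2)·log([dilute]/[conc]) = −(0.0592/2)·log(0.015/0.873) = +0.052 V.

0.052 V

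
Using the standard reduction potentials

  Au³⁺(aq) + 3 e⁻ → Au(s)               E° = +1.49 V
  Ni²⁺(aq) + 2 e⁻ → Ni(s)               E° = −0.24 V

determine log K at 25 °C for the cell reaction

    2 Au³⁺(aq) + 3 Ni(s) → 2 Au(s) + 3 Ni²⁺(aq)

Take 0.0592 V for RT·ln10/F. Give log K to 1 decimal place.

log K = 175.3

The Au³⁺/Au couple is reduced (cathode); E°cell = +1.49 − (−0.24) = +1.73 V with n = 6.
At equilibrium E = 0, so log K = nE°cell / 0.0592 = (6)(+1.73) / 0.0592 = 175.3.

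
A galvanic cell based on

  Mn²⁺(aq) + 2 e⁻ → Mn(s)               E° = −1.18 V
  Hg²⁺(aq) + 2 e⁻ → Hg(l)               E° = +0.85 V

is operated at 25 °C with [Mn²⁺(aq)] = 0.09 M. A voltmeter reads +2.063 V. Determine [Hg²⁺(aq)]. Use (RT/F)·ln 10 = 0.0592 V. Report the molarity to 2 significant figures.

The Hg²⁺/Hg couple has the larger reduction potential, so it is the cathode: E°cell = +0.85 − (−1.18) = +2.03 V and n = 2.
Rearranging E = E° − (0.0592/n)·log Q gives log Q = 2(+2.03 − (+2.063))/0.0592 = −1.115.
Balancing electrons gives Hg²⁺(aq) + Mn(s) → Hg(l) + Mn²⁺(aq); thus Q = [Mn²⁺(aq)] / [Hg²⁺(aq)].
Solving for the unknown gives log [Hg²⁺(aq)] = 0.069, so [Hg²⁺(aq)] ≈ 1.2 M.

1.2 M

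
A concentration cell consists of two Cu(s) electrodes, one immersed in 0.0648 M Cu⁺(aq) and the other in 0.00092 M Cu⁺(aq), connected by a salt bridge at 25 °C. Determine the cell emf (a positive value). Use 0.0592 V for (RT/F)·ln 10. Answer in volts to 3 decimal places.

0.109 V

For a concentration cell E°cell = 0, since both electrodes use the same couple.
The compartment with the higher Cu⁺(aq) concentration (0.0648 M) acts as the cathode; ions are reduced there and produced at the dilute (0.00092 M) anode.
With n = 1, Ecell = −(0.0592/1)·log([dilute]/[conc]) = −(0.0592/1)·log(0.00092/0.0648) = +0.109 V.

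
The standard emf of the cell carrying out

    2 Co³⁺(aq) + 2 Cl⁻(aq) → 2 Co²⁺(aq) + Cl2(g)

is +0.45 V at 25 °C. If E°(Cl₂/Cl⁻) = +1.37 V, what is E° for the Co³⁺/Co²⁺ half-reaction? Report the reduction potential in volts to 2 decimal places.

In the reaction as written the Co³⁺/Co²⁺ couple is reduced (cathode) and Cl₂/Cl⁻ is oxidized (anode), so E°cell = E°(Co³⁺/Co²⁺) − E°(Cl₂/Cl⁻).
E°(Co³⁺/Co²⁺) = E°cell + E°(anode) = +0.45 + (+1.37) = +1.82 V.

+1.82 V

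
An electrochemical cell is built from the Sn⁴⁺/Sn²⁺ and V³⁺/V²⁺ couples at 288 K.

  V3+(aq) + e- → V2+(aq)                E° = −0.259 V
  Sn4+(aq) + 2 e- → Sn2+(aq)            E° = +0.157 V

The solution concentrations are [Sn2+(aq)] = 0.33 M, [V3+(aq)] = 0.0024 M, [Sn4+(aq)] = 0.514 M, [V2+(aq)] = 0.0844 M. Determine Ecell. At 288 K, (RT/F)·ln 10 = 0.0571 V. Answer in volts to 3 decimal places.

Sn⁴⁺/Sn²⁺ is reduced (cathode, E° = +0.157 V) and V³⁺/V²⁺ is oxidized (anode).
E°cell = +0.157 − (−0.259) = +0.416 V, with n = 2 electrons transferred.
The balanced reaction is Sn4+(aq) + 2 V2+(aq) → Sn2+(aq) + 2 V3+(aq), so Q = ([Sn2+(aq)]·[V3+(aq)]^2) / ([Sn4+(aq)]·[V2+(aq)]^2) = 0.000519 and log Q = −3.285.
Applying E = E° − (RT ln10/nF)·log Q gives +0.416 − (0.0571/2)(−3.285) = +0.510 V.

+0.510 V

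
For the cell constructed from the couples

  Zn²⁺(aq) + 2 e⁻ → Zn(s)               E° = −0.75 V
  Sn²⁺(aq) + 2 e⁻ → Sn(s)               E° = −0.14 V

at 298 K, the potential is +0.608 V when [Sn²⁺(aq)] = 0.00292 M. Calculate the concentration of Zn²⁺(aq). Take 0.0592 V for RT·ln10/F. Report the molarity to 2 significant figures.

The Sn²⁺/Sn couple has the larger reduction potential, so it is the cathode: E°cell = −0.14 − (−0.75) = +0.61 V and n = 2.
Since E = E° − (0.0592/n)·log Q, log Q = n(E° − E)/0.0592 = 0.068.
For Sn²⁺(aq) + Zn(s) → Sn(s) + Zn²⁺(aq), the reaction quotient is Q = [Zn²⁺(aq)] / [Sn²⁺(aq)].
Solving for the unknown gives log [Zn²⁺(aq)] = −2.467, so [Zn²⁺(aq)] ≈ 0.0034 M.

0.0034 M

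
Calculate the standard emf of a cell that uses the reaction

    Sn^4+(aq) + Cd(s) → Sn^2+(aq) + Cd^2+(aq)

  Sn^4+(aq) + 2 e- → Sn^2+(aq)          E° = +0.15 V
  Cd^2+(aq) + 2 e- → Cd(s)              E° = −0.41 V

+0.56 V

In the reaction as written, Sn^4+(aq) is reduced (cathode) and Cd^2+(aq) is produced by oxidation at the anode.
E°cell = E°(cathode) − E°(anode) = +0.15 − (−0.41) = +0.56 V.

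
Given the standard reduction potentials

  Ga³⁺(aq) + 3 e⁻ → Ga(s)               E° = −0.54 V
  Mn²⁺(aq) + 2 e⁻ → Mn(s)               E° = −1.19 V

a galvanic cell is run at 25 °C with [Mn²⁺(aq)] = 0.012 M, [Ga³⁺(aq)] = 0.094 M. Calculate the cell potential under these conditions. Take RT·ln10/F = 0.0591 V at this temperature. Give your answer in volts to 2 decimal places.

The Ga³⁺/Ga couple has the more positive E°, so it is the cathode; Mn²⁺/Mn is the anode.
E°cell = −0.54 − (−1.19) = +0.65 V, with n = 6 electrons transferred.
The balanced reaction is 2 Ga³⁺(aq) + 3 Mn(s) → 2 Ga(s) + 3 Mn²⁺(aq), so Q = [Mn²⁺(aq)]^3 / [Ga³⁺(aq)]^2 = 0.000196 and log Q = −3.709.
By the Nernst equation, E = +0.65 − (0.0591/6)·(−3.709) = +0.69 V.

+0.69 V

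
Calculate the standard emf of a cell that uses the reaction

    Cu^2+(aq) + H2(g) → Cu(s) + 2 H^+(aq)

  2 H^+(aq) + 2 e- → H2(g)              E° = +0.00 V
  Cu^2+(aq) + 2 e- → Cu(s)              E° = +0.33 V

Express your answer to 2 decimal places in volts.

In the reaction as written, Cu^2+(aq) is reduced (cathode) and H^+(aq) is produced by oxidation at the anode.
E°cell = E°(cathode) − E°(anode) = +0.33 − (+0.00) = +0.33 V.
The positive value indicates the reaction is spontaneous as written.

+0.33 V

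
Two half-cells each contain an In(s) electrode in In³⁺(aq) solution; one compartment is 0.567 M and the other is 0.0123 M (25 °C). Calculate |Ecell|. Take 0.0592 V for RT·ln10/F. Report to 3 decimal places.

For a concentration cell E°cell = 0, since both electrodes use the same couple.
The compartment with the higher In³⁺(aq) concentration (0.567 M) acts as the cathode; ions are reduced there and produced at the dilute (0.0123 M) anode.
With n = 3, Ecell = −(0.0592/3)·log([dilute]/[conc]) = −(0.0592/3)·log(0.0123/0.567) = +0.033 V.

0.033 V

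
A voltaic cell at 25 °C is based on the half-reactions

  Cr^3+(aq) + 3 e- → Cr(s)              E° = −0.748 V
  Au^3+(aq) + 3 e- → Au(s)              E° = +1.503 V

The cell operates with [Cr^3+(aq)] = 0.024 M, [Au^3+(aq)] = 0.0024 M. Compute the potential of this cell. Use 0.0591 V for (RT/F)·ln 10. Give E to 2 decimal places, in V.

Au³⁺/Au is reduced (cathode, E° = +1.503 V) and Cr³⁺/Cr is oxidized (anode).
The standard potential is +1.503 − (−0.748) = +2.251 V and the balanced reaction transfers n = 3 electrons.
For the overall reaction Au^3+(aq) + Cr(s) → Au(s) + Cr^3+(aq), Q = [Cr^3+(aq)] / [Au^3+(aq)] = 10, giving log Q = 1.000.
By the Nernst equation, E = +2.251 − (0.0591/3)·(1.000) = +2.23 V.

+2.23 V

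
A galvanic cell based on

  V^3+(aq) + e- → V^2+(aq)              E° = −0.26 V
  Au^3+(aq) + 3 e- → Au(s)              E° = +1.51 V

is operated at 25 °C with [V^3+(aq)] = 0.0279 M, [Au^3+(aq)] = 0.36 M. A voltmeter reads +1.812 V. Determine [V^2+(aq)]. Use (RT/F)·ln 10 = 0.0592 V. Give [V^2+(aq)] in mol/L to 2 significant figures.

Au³⁺/Au is the cathode (higher E°); E°cell = +1.51 − (−0.26) = +1.77 V with n = 3.
From the Nernst equation, log Q = n(E° − E)/0.0592 = 3·(+1.77 − (+1.812))/0.0592 = −2.128.
The balanced reaction is Au^3+(aq) + 3 V^2+(aq) → Au(s) + 3 V^3+(aq), so Q = [V^3+(aq)]^3 / ([Au^3+(aq)]·[V^2+(aq)]^3).
Solving for the unknown gives log [V^2+(aq)] = −0.697, so [V^2+(aq)] ≈ 0.20 M.

0.20 M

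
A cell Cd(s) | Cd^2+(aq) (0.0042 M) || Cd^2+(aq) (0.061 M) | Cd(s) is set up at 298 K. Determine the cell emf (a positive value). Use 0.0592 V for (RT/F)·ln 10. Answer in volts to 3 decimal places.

For a concentration cell E°cell = 0, since both electrodes use the same couple.
The compartment with the higher Cd^2+(aq) concentration (0.061 M) acts as the cathode; ions are reduced there and produced at the dilute (0.0042 M) anode.
With n = 2, Ecell = −(0.0592/2)·log([dilute]/[conc]) = −(0.0592/2)·log(0.0042/0.061) = +0.034 V.

0.034 V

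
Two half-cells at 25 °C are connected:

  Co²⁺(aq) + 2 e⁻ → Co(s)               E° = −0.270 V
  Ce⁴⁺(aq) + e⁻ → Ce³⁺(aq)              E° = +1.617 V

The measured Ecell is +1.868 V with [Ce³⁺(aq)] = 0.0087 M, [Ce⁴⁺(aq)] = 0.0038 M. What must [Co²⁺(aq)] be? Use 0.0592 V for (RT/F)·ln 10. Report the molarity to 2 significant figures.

Ce⁴⁺/Ce³⁺ is the cathode (higher E°); E°cell = +1.617 − (−0.270) = +1.887 V with n = 2.
From the Nernst equation, log Q = n(E° − E)/0.0592 = 2·(+1.887 − (+1.868))/0.0592 = 0.642.
Balancing electrons gives 2 Ce⁴⁺(aq) + Co(s) → 2 Ce³⁺(aq) + Co²⁺(aq); thus Q = ([Ce³⁺(aq)]^2·[Co²⁺(aq)]) / [Ce⁴⁺(aq)]^2.
Isolating [Co²⁺(aq)] in Q = 10^{0.642} yields log [Co²⁺(aq)] = −0.077, i.e. 0.84 M.

0.84 M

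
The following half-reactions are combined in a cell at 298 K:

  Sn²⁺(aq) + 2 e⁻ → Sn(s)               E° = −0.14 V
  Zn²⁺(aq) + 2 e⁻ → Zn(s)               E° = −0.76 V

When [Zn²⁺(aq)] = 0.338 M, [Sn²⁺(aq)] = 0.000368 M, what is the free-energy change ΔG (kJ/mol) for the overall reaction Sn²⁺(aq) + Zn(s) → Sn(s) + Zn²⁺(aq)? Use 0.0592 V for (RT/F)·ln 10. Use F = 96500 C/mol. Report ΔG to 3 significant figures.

−103 kJ/mol

With Sn²⁺/Sn reduced at the cathode, E°cell = −0.14 − (−0.76) = +0.62 V and n = 2.
Here Q = [Zn²⁺(aq)] / [Sn²⁺(aq)] = 918 (log Q = 2.963), giving E = +0.62 − (0.0592/2)·(2.963) = +0.5323 V.
Finally ΔG = −nFE = −(2)(96500 C/mol)(+0.5323 V) = −103 kJ/mol.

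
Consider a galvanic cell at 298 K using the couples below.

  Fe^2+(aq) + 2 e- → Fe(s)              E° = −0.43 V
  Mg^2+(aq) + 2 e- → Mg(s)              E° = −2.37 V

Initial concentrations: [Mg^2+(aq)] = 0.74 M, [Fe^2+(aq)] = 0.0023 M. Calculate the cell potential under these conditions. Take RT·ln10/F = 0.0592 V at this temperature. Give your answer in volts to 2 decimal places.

+1.87 V

Since E°(Fe²⁺/Fe) > E°(Mg²⁺/Mg), Fe²⁺/Fe serves as the cathode.
The standard potential is −0.43 − (−2.37) = +1.94 V and the balanced reaction transfers n = 2 electrons.
For the overall reaction Fe^2+(aq) + Mg(s) → Fe(s) + Mg^2+(aq), Q = [Mg^2+(aq)] / [Fe^2+(aq)] = 322, giving log Q = 2.508.
E = E° − (0.0592/n)·log Q = +1.94 − (0.0592/2)(2.508) = +1.87 V.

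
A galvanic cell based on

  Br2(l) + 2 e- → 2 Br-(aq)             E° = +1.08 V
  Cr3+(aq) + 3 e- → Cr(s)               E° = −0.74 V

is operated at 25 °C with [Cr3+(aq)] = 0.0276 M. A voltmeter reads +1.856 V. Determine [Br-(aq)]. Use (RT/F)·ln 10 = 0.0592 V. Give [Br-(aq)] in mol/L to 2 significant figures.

Br₂/Br⁻ is the cathode (higher E°); E°cell = +1.08 − (−0.74) = +1.82 V with n = 6.
Since E = E° − (0.0592/n)·log Q, log Q = n(E° − E)/0.0592 = −3.649.
For 3 Br2(l) + 2 Cr(s) → 6 Br-(aq) + 2 Cr3+(aq), the reaction quotient is Q = [Br-(aq)]^6·[Cr3+(aq)]^2.
Solving for the unknown gives log [Br-(aq)] = −0.088, so [Br-(aq)] ≈ 0.82 M.

0.82 M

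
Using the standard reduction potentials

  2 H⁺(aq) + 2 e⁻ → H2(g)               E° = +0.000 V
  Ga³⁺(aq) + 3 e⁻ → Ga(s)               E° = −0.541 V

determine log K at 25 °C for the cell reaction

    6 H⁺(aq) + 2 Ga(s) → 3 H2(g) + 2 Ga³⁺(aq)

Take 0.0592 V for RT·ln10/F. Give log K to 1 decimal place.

log K = 54.8

The 2H⁺/H₂ couple is reduced (cathode); E°cell = +0.000 − (−0.541) = +0.541 V with n = 6.
At equilibrium E = 0, so log K = nE°cell / 0.0592 = (6)(+0.541) / 0.0592 = 54.8.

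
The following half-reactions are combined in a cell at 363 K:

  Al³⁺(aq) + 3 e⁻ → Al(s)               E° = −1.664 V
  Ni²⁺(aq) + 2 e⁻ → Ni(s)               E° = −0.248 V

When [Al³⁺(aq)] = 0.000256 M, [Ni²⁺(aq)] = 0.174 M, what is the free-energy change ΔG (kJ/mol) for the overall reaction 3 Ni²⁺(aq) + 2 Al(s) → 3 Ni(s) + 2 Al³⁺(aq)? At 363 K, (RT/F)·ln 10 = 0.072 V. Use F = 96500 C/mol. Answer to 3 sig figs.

The standard cell potential is −0.248 − (−1.664) = +1.416 V, with n = 6 electrons in the balanced equation.
Q = [Al³⁺(aq)]^2 / [Ni²⁺(aq)]^3 = 1.24×10^−5, so log Q = −4.905 and E = +1.416 − (0.072/6)(−4.905) = +1.4749 V.
Then ΔG = −nFE = −6 × 96500 × +1.4749 J/mol = −854 kJ/mol.

−854 kJ/mol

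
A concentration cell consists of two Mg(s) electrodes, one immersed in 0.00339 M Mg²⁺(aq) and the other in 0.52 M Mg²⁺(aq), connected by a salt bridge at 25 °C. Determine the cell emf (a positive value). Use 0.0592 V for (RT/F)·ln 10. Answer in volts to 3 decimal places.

0.065 V

For a concentration cell E°cell = 0, since both electrodes use the same couple.
The compartment with the higher Mg²⁺(aq) concentration (0.52 M) acts as the cathode; ions are reduced there and produced at the dilute (0.00339 M) anode.
With n = 2, Ecell = −(0.0592/2)·log([dilute]/[conc]) = −(0.0592/2)·log(0.00339/0.52) = +0.065 V.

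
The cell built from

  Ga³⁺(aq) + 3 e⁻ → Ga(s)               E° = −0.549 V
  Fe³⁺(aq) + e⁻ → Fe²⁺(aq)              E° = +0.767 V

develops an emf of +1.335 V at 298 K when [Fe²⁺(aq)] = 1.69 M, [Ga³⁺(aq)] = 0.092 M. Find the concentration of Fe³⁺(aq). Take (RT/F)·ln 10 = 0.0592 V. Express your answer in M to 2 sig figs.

1.6 M

With Fe³⁺/Fe²⁺ at the cathode and Ga³⁺/Ga at the anode, E°cell = +0.767 − (−0.549) = +1.316 V (n = 3).
Rearranging E = E° − (0.0592/n)·log Q gives log Q = 3(+1.316 − (+1.335))/0.0592 = −0.963.
Balancing electrons gives 3 Fe³⁺(aq) + Ga(s) → 3 Fe²⁺(aq) + Ga³⁺(aq); thus Q = ([Fe²⁺(aq)]^3·[Ga³⁺(aq)]) / [Fe³⁺(aq)]^3.
Solving for the unknown gives log [Fe³⁺(aq)] = 0.203, so [Fe³⁺(aq)] ≈ 1.6 M.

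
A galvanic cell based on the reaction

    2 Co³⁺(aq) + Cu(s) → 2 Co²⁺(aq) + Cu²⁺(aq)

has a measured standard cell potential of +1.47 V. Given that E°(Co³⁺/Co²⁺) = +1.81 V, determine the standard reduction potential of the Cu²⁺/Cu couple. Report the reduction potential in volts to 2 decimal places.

In the reaction as written the Co³⁺/Co²⁺ couple is reduced (cathode) and Cu²⁺/Cu is oxidized (anode), so E°cell = E°(Co³⁺/Co²⁺) − E°(Cu²⁺/Cu).
E°(Cu²⁺/Cu) = E°(cathode) − E°cell = +1.81 − (+1.47) = +0.34 V.

+0.34 V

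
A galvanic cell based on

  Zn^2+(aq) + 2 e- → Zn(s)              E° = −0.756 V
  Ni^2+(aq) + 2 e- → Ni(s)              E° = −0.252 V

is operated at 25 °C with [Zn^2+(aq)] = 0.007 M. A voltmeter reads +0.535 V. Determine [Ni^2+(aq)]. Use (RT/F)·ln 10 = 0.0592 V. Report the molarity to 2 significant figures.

With Ni²⁺/Ni at the cathode and Zn²⁺/Zn at the anode, E°cell = −0.252 − (−0.756) = +0.504 V (n = 2).
From the Nernst equation, log Q = n(E° − E)/0.0592 = 2·(+0.504 − (+0.535))/0.0592 = −1.047.
For Ni^2+(aq) + Zn(s) → Ni(s) + Zn^2+(aq), the reaction quotient is Q = [Zn^2+(aq)] / [Ni^2+(aq)].
Solving for the unknown gives log [Ni^2+(aq)] = −1.108, so [Ni^2+(aq)] ≈ 0.078 M.

0.078 M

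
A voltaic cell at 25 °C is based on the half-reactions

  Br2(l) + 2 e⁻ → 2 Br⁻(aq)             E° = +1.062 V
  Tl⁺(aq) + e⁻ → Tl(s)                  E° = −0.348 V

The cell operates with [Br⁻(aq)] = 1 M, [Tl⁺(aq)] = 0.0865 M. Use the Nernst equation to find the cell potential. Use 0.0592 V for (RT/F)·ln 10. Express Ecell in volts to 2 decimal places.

The Br₂/Br⁻ couple has the more positive E°, so it is the cathode; Tl⁺/Tl is the anode.
E°cell = +1.062 − (−0.348) = +1.410 V, with n = 2 electrons transferred.
The balanced reaction is Br2(l) + 2 Tl(s) → 2 Br⁻(aq) + 2 Tl⁺(aq), so Q = [Br⁻(aq)]^2·[Tl⁺(aq)]^2 = 0.00748 and log Q = −2.126.
By the Nernst equation, E = +1.410 − (0.0592/2)·(−2.126) = +1.47 V.

+1.47 V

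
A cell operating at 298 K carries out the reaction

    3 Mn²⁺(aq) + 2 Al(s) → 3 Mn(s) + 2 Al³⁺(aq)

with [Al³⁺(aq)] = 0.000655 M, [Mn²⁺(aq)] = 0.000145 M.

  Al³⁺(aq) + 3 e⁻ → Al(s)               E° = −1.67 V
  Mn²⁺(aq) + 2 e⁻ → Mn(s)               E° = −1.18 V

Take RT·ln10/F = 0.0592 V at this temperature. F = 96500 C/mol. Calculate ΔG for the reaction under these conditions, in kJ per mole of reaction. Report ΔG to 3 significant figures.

With Mn²⁺/Mn reduced at the cathode, E°cell = −1.18 − (−1.67) = +0.49 V and n = 6.
The reaction quotient is [Al³⁺(aq)]^2 / [Mn²⁺(aq)]^3 = 1.41×10^5; by Nernst, E = +0.49 − (0.0592/6)(5.148) = +0.4392 V.
Finally ΔG = −nFE = −(6)(96500 C/mol)(+0.4392 V) = −254 kJ/mol.

−254 kJ/mol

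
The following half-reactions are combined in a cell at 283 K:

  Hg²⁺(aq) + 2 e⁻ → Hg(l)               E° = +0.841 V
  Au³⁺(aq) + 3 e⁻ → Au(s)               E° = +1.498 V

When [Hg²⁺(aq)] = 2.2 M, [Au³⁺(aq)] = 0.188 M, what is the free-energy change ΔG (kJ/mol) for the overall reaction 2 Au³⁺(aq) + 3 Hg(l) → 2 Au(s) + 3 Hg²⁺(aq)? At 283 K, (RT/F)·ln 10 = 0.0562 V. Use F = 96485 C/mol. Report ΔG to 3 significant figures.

−367 kJ/mol

The standard cell potential is +1.498 − (+0.841) = +0.657 V, with n = 6 electrons in the balanced equation.
Q = [Hg²⁺(aq)]^3 / [Au³⁺(aq)]^2 = 301, so log Q = 2.479 and E = +0.657 − (0.0562/6)(2.479) = +0.6338 V.
Then ΔG = −nFE = −6 × 96485 × +0.6338 J/mol = −367 kJ/mol.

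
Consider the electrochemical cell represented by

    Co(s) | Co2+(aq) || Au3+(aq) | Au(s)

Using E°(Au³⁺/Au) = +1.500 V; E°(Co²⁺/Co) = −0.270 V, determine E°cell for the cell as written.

By convention the left-hand electrode in cell notation is the anode (oxidation) and the right-hand electrode is the cathode (reduction).
E°cell = E°(right) − E°(left) = +1.500 − (−0.270) = +1.770 V.

+1.770 V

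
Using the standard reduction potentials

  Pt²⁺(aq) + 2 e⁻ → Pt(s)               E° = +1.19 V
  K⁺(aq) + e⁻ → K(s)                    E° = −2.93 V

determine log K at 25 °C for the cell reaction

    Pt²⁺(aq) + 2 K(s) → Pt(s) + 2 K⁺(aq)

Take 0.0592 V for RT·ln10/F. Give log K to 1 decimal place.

log K = 139.2

The Pt²⁺/Pt couple is reduced (cathode); E°cell = +1.19 − (−2.93) = +4.12 V with n = 2.
At equilibrium E = 0, so log K = nE°cell / 0.0592 = (2)(+4.12) / 0.0592 = 139.2.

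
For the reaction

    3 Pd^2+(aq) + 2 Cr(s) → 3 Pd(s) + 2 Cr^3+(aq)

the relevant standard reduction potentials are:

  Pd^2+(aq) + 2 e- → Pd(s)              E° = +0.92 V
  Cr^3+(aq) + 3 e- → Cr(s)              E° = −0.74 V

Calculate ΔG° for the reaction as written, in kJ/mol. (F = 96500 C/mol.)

In the reaction as written Pd^2+(aq) is reduced, so the Pd²⁺/Pd couple is the cathode and Cr³⁺/Cr is the anode.
E°cell = +0.92 − (−0.74) = +1.66 V; balancing electrons gives n = 6.
ΔG° = −nFE°cell = −(6)(96500)(+1.66) J/mol = −961 kJ/mol.

−961 kJ/mol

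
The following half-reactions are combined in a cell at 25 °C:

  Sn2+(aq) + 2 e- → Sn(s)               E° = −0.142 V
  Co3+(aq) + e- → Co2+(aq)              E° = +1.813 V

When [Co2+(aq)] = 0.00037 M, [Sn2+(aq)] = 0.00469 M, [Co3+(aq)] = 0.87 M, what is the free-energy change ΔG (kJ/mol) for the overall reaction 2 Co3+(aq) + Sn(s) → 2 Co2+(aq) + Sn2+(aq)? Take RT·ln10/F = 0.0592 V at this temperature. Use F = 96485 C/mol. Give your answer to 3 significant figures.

With Co³⁺/Co²⁺ reduced at the cathode, E°cell = +1.813 − (−0.142) = +1.955 V and n = 2.
Q = ([Co2+(aq)]^2·[Sn2+(aq)]) / [Co3+(aq)]^2 = 8.48×10^−10, so log Q = −9.071 and E = +1.955 − (0.0592/2)(−9.071) = +2.2235 V.
Then ΔG = −nFE = −2 × 96485 × +2.2235 J/mol = −429 kJ/mol.

−429 kJ/mol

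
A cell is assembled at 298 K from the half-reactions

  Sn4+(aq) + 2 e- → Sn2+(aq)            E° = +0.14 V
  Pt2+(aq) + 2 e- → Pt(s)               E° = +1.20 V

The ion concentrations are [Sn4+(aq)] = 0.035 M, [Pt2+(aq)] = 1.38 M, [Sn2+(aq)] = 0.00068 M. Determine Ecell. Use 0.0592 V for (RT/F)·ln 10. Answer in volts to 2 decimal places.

Since E°(Pt²⁺/Pt) > E°(Sn⁴⁺/Sn²⁺), Pt²⁺/Pt serves as the cathode.
E°cell = +1.20 − (+0.14) = +1.06 V, with n = 2 electrons transferred.
Balancing gives Pt2+(aq) + Sn2+(aq) → Pt(s) + Sn4+(aq); hence Q = [Sn4+(aq)] / ([Pt2+(aq)]·[Sn2+(aq)]) = 37.3 (log Q = 1.572).
Applying E = E° − (RT ln10/nF)·log Q gives +1.06 − (0.0592/2)(1.572) = +1.01 V.

+1.01 V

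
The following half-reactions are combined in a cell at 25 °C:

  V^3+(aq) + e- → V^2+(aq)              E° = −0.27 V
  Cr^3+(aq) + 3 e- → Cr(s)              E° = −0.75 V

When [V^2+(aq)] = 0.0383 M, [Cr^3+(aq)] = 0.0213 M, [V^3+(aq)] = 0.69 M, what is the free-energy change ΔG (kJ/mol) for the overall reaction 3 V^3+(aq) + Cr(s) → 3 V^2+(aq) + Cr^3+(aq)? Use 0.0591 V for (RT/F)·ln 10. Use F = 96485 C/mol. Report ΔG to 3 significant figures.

E°cell = −0.27 − (−0.75) = +0.48 V; the balanced reaction transfers n = 3 electrons.
Here Q = ([V^2+(aq)]^3·[Cr^3+(aq)]) / [V^3+(aq)]^3 = 3.64×10^−6 (log Q = −5.439), giving E = +0.48 − (0.0591/3)·(−5.439) = +0.5871 V.
Then ΔG = −nFE = −3 × 96485 × +0.5871 J/mol = −170 kJ/mol.

−170 kJ/mol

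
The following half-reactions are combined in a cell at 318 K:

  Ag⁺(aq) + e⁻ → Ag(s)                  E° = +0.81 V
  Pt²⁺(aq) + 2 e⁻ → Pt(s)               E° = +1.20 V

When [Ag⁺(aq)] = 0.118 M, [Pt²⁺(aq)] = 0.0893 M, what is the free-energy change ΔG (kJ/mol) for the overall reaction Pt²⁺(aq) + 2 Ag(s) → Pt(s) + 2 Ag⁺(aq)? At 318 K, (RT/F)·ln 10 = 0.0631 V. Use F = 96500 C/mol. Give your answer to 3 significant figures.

With Pt²⁺/Pt reduced at the cathode, E°cell = +1.20 − (+0.81) = +0.39 V and n = 2.
Here Q = [Ag⁺(aq)]^2 / [Pt²⁺(aq)] = 0.156 (log Q = −0.807), giving E = +0.39 − (0.0631/2)·(−0.807) = +0.4155 V.
ΔG = −nFE = −(2)(96500)(+0.4155) J/mol = −80.2 kJ/mol.

−80.2 kJ/mol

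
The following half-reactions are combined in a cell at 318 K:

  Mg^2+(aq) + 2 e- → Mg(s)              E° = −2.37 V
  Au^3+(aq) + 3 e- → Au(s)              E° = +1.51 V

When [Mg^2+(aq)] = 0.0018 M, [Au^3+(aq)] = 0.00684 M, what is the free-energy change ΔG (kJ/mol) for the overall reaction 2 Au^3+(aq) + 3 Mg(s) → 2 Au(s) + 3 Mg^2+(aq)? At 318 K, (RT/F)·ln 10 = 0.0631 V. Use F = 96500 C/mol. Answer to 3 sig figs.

The standard cell potential is +1.51 − (−2.37) = +3.88 V, with n = 6 electrons in the balanced equation.
Q = [Mg^2+(aq)]^3 / [Au^3+(aq)]^2 = 0.000125, so log Q = −3.904 and E = +3.88 − (0.0631/6)(−3.904) = +3.9211 V.
Then ΔG = −nFE = −6 × 96500 × +3.9211 J/mol = −2270 kJ/mol.

−2270 kJ/mol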